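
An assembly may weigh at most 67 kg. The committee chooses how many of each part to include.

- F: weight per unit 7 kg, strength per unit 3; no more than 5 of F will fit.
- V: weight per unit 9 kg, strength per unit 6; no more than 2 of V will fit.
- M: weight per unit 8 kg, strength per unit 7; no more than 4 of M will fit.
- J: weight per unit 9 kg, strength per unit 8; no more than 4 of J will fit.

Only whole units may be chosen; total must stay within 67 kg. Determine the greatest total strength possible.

This is a bounded integer knapsack.
1×F, 3×M, and 4×J: weight 67 ≤ 67, strength 1·3 + 3·7 + 4·8 = 56.
1×F, 4×M, and 3×J: weight 66 ≤ 67, strength 1·3 + 4·7 + 3·8 = 55.
Best is 56.

56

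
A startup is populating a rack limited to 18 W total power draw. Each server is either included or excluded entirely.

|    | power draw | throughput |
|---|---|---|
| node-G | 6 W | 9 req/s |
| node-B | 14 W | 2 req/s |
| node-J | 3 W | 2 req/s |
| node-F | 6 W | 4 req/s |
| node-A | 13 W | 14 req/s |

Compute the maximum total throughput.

Allowing fractional choices, the relaxed optimum would be about 21.9, but servers are indivisible.
node-J + node-A: power draw 3 + 13 = 16 ≤ 18, throughput 2 + 14 = 16.
node-G + node-J + node-F: power draw 6 + 3 + 6 = 15 ≤ 18, throughput 9 + 2 + 4 = 15.
node-A: power draw 13 ≤ 18, throughput 14.
Best is node-J and node-A with total throughput 16.

16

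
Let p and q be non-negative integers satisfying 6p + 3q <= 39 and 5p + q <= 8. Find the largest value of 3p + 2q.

(p,q)=(0,8): 6·0+3·8=24≤39, 5·0+1·8=8≤8, objective 16.
(p,q)=(0,7): 6·0+3·7=21≤39, 5·0+1·7=7≤8, objective 14.
Maximum is 16 at (p,q)=(0,8).

16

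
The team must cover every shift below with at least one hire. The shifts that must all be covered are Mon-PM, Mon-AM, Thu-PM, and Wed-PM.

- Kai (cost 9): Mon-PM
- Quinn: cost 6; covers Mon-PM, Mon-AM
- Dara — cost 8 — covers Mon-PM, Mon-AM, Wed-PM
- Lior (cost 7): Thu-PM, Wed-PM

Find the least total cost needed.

13

This is an integer covering problem.
Choose Quinn and Lior: together they cover Mon-PM, Mon-AM, Thu-PM, Wed-PM — every shift.
Total cost: 6 + 7 = 13.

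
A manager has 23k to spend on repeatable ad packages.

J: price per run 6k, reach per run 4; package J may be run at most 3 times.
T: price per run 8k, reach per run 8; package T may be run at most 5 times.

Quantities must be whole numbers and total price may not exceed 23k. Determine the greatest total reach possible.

20

T has the best ratio (8/8); taking only T gives at most 2×8 = 16 (stopped by the price limit).
Mixing does better — 1×J and 2×T: price 22 ≤ 23, reach 1·4 + 2·8 = 20.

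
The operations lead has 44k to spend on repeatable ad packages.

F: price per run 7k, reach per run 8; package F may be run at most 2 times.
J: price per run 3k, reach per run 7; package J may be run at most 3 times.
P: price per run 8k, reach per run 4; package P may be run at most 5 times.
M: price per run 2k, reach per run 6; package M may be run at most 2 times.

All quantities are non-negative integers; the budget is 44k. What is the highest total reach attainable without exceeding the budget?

M has the best ratio (6/2); taking only M gives at most 2×6 = 12 (stopped by the supply cap of 2).
Mixing does better — 2×F, 3×J, 2×P, and 2×M: price 43 ≤ 44, reach 2·8 + 3·7 + 2·4 + 2·6 = 57.

57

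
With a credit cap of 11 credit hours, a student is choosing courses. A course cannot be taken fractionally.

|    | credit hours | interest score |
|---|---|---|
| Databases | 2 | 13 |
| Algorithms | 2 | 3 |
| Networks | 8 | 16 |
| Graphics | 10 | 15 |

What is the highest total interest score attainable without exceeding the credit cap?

Take Databases and Networks: credit hours 2 + 8 = 10 ≤ 11, interest score 13 + 16 = 29.
No other feasible combination does better.

29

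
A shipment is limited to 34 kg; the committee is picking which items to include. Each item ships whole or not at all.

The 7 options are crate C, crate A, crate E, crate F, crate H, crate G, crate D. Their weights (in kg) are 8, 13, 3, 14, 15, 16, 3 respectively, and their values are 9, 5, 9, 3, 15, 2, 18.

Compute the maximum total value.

51

Take crate C, crate E, crate H, and crate D: weight 8 + 3 + 15 + 3 = 29 ≤ 34, value 9 + 9 + 15 + 18 = 51.
No other feasible combination does better.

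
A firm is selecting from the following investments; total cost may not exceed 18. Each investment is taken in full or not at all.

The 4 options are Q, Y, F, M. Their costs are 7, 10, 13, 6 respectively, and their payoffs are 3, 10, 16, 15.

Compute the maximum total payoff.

Q + M: cost 7 + 6 = 13 ≤ 18, payoff 3 + 15 = 18.
F: cost 13 ≤ 18, payoff 16.
Y + M: cost 10 + 6 = 16 ≤ 18, payoff 10 + 15 = 25.
Best is Y and M with total payoff 25.

25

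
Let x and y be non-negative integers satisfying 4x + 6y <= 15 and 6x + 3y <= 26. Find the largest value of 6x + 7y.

(x,y)=(2,1) is feasible, giving 19.
(x,y)=(3,0) is feasible, giving 18.
(x,y)=(1,1) is feasible, giving 13.
(x,y)=(2,0) is feasible, giving 12.
The best lattice point is (2,1), giving 19.

19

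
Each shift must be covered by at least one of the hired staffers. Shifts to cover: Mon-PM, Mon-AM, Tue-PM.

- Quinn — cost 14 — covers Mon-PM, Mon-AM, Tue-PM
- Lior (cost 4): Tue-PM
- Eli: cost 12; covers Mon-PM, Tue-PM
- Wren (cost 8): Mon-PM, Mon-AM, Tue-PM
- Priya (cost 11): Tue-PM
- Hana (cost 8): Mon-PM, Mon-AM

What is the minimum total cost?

Wren alone covers Mon-PM, Mon-AM, Tue-PM — every shift.
Total cost: 8.
No cover costs less than 8.

8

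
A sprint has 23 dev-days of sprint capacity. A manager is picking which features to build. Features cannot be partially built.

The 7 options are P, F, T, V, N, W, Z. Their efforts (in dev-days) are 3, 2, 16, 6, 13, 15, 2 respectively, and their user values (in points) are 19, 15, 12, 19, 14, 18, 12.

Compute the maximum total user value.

65

Treat it as a binary knapsack problem.
Allowing fractional choices, the relaxed optimum would be about 77.0, but features are indivisible.
P + F + W + Z: effort 3 + 2 + 15 + 2 = 22 ≤ 23, user value 19 + 15 + 18 + 12 = 64.
P + F + N + Z: effort 3 + 2 + 13 + 2 = 20 ≤ 23, user value 19 + 15 + 14 + 12 = 60.
P + F + V + Z: effort 3 + 2 + 6 + 2 = 13 ≤ 23, user value 19 + 15 + 19 + 12 = 65.
Best is P, F, V, and Z with total user value 65.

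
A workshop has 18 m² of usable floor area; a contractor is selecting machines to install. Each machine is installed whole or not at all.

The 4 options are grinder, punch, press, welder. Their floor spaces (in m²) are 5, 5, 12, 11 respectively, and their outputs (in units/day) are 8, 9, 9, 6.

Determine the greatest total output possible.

Allowing fractional choices, the relaxed optimum would be about 23.0, but machines are indivisible.
punch + press: floor space 5 + 12 = 17 ≤ 18, output 9 + 9 = 18.
grinder + punch: floor space 5 + 5 = 10 ≤ 18, output 8 + 9 = 17.
grinder + press: floor space 5 + 12 = 17 ≤ 18, output 8 + 9 = 17.
Best is punch and press with total output 18.

18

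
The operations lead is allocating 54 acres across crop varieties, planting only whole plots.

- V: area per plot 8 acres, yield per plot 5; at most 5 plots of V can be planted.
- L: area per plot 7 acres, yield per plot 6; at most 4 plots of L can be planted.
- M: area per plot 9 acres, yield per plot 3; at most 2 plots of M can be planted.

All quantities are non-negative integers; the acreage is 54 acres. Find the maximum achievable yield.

L has the best ratio (6/7); taking only L gives at most 4×6 = 24 (stopped by the supply cap of 4).
Mixing does better — 3×V and 4×L: area 52 ≤ 54, yield 3·5 + 4·6 = 39.

39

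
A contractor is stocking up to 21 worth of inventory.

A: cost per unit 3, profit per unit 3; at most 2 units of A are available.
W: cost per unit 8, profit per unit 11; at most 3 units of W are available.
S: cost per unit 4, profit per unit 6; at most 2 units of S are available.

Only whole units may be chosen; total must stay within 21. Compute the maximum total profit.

28

This is a bounded integer knapsack.
1×A, 1×W, and 2×S: cost 19 ≤ 21, profit 1·3 + 1·11 + 2·6 = 26.
2×W and 1×S: cost 20 ≤ 21, profit 2·11 + 1·6 = 28.
Best is 28.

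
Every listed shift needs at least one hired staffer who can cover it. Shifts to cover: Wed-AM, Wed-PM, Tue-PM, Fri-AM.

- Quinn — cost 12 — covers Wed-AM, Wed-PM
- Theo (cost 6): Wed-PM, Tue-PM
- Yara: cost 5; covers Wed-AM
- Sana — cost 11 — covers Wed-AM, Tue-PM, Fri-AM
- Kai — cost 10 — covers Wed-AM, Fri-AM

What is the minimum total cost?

16

Choose Theo and Kai: together they cover Wed-AM, Wed-PM, Tue-PM, Fri-AM — every shift.
Total cost: 6 + 10 = 16.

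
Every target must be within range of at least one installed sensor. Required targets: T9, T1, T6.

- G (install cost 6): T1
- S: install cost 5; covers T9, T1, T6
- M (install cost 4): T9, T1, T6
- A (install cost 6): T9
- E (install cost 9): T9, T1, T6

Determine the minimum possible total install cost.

This is an integer covering problem.
M alone covers T9, T1, T6 — every target.
Total install cost: 4.

4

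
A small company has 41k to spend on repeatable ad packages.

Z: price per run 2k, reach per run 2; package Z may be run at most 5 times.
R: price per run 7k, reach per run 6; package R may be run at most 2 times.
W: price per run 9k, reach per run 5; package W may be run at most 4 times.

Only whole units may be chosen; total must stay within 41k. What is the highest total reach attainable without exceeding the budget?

30

3×Z, 2×R, and 2×W: price 38 ≤ 41, reach 3·2 + 2·6 + 2·5 = 28.
4×Z, 2×R, and 2×W: price 40 ≤ 41, reach 4·2 + 2·6 + 2·5 = 30.
Best is 30.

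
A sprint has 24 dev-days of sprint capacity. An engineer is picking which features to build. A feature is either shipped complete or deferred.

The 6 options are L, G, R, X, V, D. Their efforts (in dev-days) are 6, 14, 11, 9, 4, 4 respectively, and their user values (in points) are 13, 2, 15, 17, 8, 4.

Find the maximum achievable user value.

42

Allowing fractional choices, the relaxed optimum would be about 44.8, but features are indivisible.
L + X + V + D: effort 6 + 9 + 4 + 4 = 23 ≤ 24, user value 13 + 17 + 8 + 4 = 42.
R + X + V: effort 11 + 9 + 4 = 24 ≤ 24, user value 15 + 17 + 8 = 40.
Best is L, X, V, and D with total user value 42.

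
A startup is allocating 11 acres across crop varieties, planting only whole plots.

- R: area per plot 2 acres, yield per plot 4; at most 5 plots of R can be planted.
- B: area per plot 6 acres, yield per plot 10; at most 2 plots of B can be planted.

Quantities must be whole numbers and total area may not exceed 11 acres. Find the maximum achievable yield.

20

This is a bounded integer knapsack.
2×R and 1×B: area 10 ≤ 11, yield 2·4 + 1·10 = 18.
5×R: area 10 ≤ 11, yield 5·4 = 20.
Best is 20.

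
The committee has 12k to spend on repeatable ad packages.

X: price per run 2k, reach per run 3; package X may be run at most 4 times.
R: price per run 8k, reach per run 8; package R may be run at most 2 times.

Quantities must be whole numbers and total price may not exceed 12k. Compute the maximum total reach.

4×X: price 8 ≤ 12, reach 4·3 = 12.
2×X and 1×R: price 12 ≤ 12, reach 2·3 + 1·8 = 14.
Best is 14.

14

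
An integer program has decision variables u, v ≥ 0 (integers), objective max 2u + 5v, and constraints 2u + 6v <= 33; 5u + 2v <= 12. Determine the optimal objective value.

Relaxing integrality, the LP optimum is 27.58 at (u,v) = (0.231, 5.42), which is not an integer point.
(u,v)=(0,5): 2·0+6·5=30≤33, 5·0+2·5=10≤12, objective 25.
(u,v)=(0,4): 2·0+6·4=24≤33, 5·0+2·4=8≤12, objective 20.
No feasible integer point exceeds 25.

25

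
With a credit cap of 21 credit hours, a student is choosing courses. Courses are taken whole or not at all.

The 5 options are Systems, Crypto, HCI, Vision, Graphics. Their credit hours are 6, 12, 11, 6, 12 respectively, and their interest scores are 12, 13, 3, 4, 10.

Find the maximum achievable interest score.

25

Systems + Crypto: credit hours 6 + 12 = 18 ≤ 21, interest score 12 + 13 = 25.
Systems + Graphics: credit hours 6 + 12 = 18 ≤ 21, interest score 12 + 10 = 22.
Crypto + Vision: credit hours 12 + 6 = 18 ≤ 21, interest score 13 + 4 = 17.
Best is Systems and Crypto with total interest score 25.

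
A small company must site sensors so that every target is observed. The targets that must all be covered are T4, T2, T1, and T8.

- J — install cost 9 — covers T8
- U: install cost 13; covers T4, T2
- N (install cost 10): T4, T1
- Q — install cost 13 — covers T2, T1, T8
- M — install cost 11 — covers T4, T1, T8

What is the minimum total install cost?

This is a weighted set-cover instance.
Choose N and Q: together they cover T4, T2, T1, T8 — every target.
Total install cost: 10 + 13 = 23.

23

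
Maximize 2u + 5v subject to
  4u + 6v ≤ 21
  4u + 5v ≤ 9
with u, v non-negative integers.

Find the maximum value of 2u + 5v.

Relaxing integrality, the LP optimum is 9.00 at (u,v) = (0, 1.8), which is not an integer point.
(u,v)=(1,1): 4·1+6·1=10≤21, 4·1+5·1=9≤9, objective 7.
(u,v)=(0,1): 4·0+6·1=6≤21, 4·0+5·1=5≤9, objective 5.
(u,v)=(2,0): 4·2+6·0=8≤21, 4·2+5·0=8≤9, objective 4.
The best lattice point is (1,1), giving 7.

7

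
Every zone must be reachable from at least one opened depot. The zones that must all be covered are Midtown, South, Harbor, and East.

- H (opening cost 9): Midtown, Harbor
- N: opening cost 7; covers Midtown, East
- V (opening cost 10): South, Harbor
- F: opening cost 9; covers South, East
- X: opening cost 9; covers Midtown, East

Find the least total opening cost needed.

17

Choose N and V: together they cover Midtown, South, Harbor, East — every zone.
Total opening cost: 7 + 10 = 17.
No cover costs less than 17.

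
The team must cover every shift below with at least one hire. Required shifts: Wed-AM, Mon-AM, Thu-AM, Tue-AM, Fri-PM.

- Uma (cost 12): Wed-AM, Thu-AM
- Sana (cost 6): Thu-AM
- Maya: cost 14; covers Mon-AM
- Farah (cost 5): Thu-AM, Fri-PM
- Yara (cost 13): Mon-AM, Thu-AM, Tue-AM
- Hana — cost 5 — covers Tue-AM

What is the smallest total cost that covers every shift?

30

This is an integer covering problem.
Choose Uma, Farah, and Yara: together they cover Wed-AM, Mon-AM, Thu-AM, Tue-AM, Fri-PM — every shift.
Total cost: 12 + 5 + 13 = 30.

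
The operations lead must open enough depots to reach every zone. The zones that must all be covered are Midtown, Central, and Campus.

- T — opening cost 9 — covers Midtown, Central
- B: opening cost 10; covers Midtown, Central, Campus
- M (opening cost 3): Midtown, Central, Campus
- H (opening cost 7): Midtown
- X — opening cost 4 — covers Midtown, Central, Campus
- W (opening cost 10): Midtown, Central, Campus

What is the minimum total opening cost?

3

This is a weighted set-cover instance.
M alone covers Midtown, Central, Campus — every zone.
Total opening cost: 3.
No cover costs less than 3.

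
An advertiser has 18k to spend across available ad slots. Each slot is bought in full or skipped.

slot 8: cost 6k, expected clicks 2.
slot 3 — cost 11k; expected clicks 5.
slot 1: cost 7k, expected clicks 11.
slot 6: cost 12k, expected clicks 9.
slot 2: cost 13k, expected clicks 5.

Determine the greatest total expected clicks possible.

16

Allowing fractional choices, the relaxed optimum would be about 19.2, but ad slots are indivisible.
slot 8 + slot 1: cost 6 + 7 = 13 ≤ 18, expected clicks 2 + 11 = 13.
slot 1: cost 7 ≤ 18, expected clicks 11.
slot 3 + slot 1: cost 11 + 7 = 18 ≤ 18, expected clicks 5 + 11 = 16.
Best is slot 3 and slot 1 with total expected clicks 16.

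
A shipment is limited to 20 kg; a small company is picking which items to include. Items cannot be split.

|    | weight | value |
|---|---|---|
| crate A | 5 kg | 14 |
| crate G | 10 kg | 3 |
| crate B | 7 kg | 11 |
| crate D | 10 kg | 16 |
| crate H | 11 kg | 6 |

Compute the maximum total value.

This is a 0-1 knapsack instance.
Allowing fractional choices, the relaxed optimum would be about 37.9, but items are indivisible.
crate B + crate D: weight 7 + 10 = 17 ≤ 20, value 11 + 16 = 27.
crate A + crate D: weight 5 + 10 = 15 ≤ 20, value 14 + 16 = 30.
Best is crate A and crate D with total value 30.

30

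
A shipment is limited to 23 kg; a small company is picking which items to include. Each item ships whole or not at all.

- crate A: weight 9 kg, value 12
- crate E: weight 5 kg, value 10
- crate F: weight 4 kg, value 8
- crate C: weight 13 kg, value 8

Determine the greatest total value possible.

crate E + crate F + crate C: weight 5 + 4 + 13 = 22 ≤ 23, value 10 + 8 + 8 = 26.
crate A + crate E + crate F: weight 9 + 5 + 4 = 18 ≤ 23, value 12 + 10 + 8 = 30.
Best is crate A, crate E, and crate F with total value 30.

30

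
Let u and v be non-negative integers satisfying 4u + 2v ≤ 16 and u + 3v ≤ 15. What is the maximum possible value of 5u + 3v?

22

The continuous relaxation peaks at (1.8, 4.4) with value 22.20; rounding to a feasible lattice point costs some objective.
(u,v)=(2,4): 4·2+2·4=16≤16, 1·2+3·4=14≤15, objective 22.
(u,v)=(2,3): 4·2+2·3=14≤16, 1·2+3·3=11≤15, objective 19.
(u,v)=(1,4): 4·1+2·4=12≤16, 1·1+3·4=13≤15, objective 17.
(u,v)=(0,5): 4·0+2·5=10≤16, 1·0+3·5=15≤15, objective 15.
Maximum is 22 at (u,v)=(2,4).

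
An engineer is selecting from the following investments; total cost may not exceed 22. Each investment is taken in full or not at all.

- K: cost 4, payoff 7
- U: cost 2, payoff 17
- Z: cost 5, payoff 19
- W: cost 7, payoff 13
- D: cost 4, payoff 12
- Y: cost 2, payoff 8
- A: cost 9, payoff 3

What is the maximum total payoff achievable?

Take U, Z, W, D, and Y: cost 2 + 5 + 7 + 4 + 2 = 20 ≤ 22, payoff 17 + 19 + 13 + 12 + 8 = 69.
No other feasible combination does better.

69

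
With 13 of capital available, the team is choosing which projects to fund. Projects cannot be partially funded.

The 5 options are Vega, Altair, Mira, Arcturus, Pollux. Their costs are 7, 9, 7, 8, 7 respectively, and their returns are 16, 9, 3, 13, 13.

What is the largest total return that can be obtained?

16

Treat it as a binary knapsack problem.
Take Vega: cost 7 ≤ 13, return 16.
No other feasible combination does better.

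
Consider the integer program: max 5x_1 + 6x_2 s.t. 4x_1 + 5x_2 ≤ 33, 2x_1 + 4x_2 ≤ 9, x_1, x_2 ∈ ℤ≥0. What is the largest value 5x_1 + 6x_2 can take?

20

(x_1,x_2)=(4,0) is feasible, giving 20.
(x_1,x_2)=(3,0) is feasible, giving 15.
Maximum is 20 at (x_1,x_2)=(4,0).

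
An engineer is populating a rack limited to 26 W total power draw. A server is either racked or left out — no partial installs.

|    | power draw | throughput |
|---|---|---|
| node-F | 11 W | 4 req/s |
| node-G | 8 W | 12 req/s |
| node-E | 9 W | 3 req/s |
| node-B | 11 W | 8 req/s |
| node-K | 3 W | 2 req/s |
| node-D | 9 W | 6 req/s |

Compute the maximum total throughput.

22

This is a 0-1 knapsack instance.
Allowing fractional choices, the relaxed optimum would be about 24.7, but servers are indivisible.
node-G + node-E + node-D: power draw 8 + 9 + 9 = 26 ≤ 26, throughput 12 + 3 + 6 = 21.
node-G + node-B + node-K: power draw 8 + 11 + 3 = 22 ≤ 26, throughput 12 + 8 + 2 = 22.
Best is node-G, node-B, and node-K with total throughput 22.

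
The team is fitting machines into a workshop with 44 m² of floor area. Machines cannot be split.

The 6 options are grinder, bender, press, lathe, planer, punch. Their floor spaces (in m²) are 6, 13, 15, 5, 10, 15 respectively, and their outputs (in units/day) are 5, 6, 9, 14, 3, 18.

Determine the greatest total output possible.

46

Treat it as a binary knapsack problem.
Take grinder, press, lathe, and punch: floor space 6 + 15 + 5 + 15 = 41 ≤ 44, output 5 + 9 + 14 + 18 = 46.
No other feasible combination does better.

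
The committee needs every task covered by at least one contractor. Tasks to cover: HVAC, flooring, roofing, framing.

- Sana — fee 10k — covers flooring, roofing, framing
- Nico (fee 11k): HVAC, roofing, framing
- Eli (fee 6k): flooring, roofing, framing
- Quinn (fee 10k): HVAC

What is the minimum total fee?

16

This is an integer covering problem.
Choose Eli and Quinn: together they cover HVAC, flooring, roofing, framing — every task.
Total fee: 6 + 10 = 16.
No cover costs less than 16.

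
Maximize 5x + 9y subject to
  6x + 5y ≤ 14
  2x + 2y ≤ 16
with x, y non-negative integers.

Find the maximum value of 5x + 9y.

(x,y)=(0,2): 6·0+5·2=10≤14, 2·0+2·2=4≤16, objective 18.
(x,y)=(1,1): 6·1+5·1=11≤14, 2·1+2·1=4≤16, objective 14.
(x,y)=(0,1): 6·0+5·1=5≤14, 2·0+2·1=2≤16, objective 9.
The best lattice point is (0,2), giving 18.

18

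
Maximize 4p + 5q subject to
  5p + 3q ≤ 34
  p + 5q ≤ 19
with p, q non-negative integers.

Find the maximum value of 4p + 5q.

Relaxing integrality, the LP optimum is 34.41 at (p,q) = (5.14, 2.77), which is not an integer point.
(p,q)=(4,3): 5·4+3·3=29≤34, 1·4+5·3=19≤19, objective 31.
(p,q)=(5,2): 5·5+3·2=31≤34, 1·5+5·2=15≤19, objective 30.
(p,q)=(6,1): 5·6+3·1=33≤34, 1·6+5·1=11≤19, objective 29.
No feasible integer point exceeds 31.

31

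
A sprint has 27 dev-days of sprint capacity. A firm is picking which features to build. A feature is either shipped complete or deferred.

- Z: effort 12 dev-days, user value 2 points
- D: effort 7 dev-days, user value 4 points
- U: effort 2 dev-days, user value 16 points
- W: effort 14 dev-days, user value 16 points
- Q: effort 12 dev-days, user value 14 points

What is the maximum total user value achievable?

D + U + Q: effort 7 + 2 + 12 = 21 ≤ 27, user value 4 + 16 + 14 = 34.
D + U + W: effort 7 + 2 + 14 = 23 ≤ 27, user value 4 + 16 + 16 = 36.
Best is D, U, and W with total user value 36.

36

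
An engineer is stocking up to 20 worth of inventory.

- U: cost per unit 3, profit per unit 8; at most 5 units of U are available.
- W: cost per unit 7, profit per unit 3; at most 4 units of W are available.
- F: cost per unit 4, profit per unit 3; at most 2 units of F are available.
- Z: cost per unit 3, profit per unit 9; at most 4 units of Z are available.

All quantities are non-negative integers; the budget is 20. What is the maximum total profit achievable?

52

Z has the best ratio (9/3); taking only Z gives at most 4×9 = 36 (stopped by the supply cap of 4).
Mixing does better — 2×U and 4×Z: cost 18 ≤ 20, profit 2·8 + 4·9 = 52.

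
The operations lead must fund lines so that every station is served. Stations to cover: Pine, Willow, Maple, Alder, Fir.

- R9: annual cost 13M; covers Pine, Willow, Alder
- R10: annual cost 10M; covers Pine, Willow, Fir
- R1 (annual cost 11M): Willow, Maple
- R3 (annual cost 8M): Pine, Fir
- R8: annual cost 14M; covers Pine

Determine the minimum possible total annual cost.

The greedy cost-per-new-station heuristic would pick R10, R1, and R9 for 34, but a cheaper cover exists.
Choose R9, R1, and R3: together they cover Pine, Willow, Maple, Alder, Fir — every station.
Total annual cost: 13 + 11 + 8 = 32.
No cover costs less than 32.

32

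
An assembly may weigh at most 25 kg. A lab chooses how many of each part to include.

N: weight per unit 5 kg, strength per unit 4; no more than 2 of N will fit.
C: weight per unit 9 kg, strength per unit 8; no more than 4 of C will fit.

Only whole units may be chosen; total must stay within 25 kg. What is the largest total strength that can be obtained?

20

Take 1×N and 2×C: weight 23 ≤ 25, strength 1·4 + 2·8 = 20.
No other integer combination yields more.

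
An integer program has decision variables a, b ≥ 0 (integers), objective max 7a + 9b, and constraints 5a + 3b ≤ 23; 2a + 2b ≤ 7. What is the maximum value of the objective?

Relaxing integrality, the LP optimum is 31.50 at (a,b) = (0, 3.5), which is not an integer point.
(a,b)=(0,3): 5·0+3·3=9≤23, 2·0+2·3=6≤7, objective 27.
(a,b)=(1,2): 5·1+3·2=11≤23, 2·1+2·2=6≤7, objective 25.
The best lattice point is (0,3), giving 27.

27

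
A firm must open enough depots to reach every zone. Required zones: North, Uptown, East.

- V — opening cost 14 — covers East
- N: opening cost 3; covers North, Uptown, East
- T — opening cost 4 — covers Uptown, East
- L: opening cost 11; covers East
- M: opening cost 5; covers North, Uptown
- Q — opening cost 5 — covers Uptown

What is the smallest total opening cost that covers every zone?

This is an integer covering problem.
N alone covers North, Uptown, East — every zone.
Total opening cost: 3.
No cover costs less than 3.

3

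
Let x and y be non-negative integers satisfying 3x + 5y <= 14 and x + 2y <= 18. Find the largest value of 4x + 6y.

Relaxing integrality, the LP optimum is 18.67 at (x,y) = (4.67, 0), which is not an integer point.
(x,y)=(3,1): 3·3+5·1=14≤14, 1·3+2·1=5≤18, objective 18.
(x,y)=(4,0): 3·4+5·0=12≤14, 1·4+2·0=4≤18, objective 16.
(x,y)=(2,1): 3·2+5·1=11≤14, 1·2+2·1=4≤18, objective 14.
The best lattice point is (3,1), giving 18.

18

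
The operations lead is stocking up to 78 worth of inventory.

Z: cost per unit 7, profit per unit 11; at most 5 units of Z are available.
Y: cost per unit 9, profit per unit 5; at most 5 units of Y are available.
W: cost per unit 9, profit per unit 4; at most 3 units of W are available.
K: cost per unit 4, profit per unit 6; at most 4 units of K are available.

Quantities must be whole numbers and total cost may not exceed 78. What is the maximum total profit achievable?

Take 5×Z, 3×Y, and 4×K: cost 78 ≤ 78, profit 5·11 + 3·5 + 4·6 = 94.
Z has the best ratio (11/7) and is taken to its limit of 5; remaining capacity is filled optimally with the others.

94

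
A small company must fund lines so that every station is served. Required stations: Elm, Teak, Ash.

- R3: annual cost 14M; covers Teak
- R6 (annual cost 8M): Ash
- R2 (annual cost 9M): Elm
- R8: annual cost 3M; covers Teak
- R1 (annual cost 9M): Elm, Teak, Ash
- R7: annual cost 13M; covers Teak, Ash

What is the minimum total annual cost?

The greedy cost-per-new-station heuristic would pick R8 and R1 for 12, but a cheaper cover exists.
R1 alone covers Elm, Teak, Ash — every station.
Total annual cost: 9.
No cover costs less than 9.

9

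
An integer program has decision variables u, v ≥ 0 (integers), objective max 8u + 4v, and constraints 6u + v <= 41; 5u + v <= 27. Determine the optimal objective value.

(u,v)=(0,27): 6·0+1·27=27≤41, 5·0+1·27=27≤27, objective 108.
(u,v)=(0,26): 6·0+1·26=26≤41, 5·0+1·26=26≤27, objective 104.
The best lattice point is (0,27), giving 108.

108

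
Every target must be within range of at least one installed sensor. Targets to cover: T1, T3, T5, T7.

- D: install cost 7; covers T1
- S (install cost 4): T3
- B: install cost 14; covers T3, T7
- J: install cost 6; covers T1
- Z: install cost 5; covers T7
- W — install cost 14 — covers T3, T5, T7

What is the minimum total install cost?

20

This is an integer covering problem.
The greedy cost-per-new-target heuristic would pick S, Z, J, and W for 29, but a cheaper cover exists.
Choose J and W: together they cover T1, T3, T5, T7 — every target.
Total install cost: 6 + 14 = 20.
No cover costs less than 20.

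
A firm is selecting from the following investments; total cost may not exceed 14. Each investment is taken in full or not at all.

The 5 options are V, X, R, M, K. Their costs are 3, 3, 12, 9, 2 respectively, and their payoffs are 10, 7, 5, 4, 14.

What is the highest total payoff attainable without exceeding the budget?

31

This is an integer program with binary decision variables.
Allowing fractional choices, the relaxed optimum would be about 33.7, but investments are indivisible.
X + M + K: cost 3 + 9 + 2 = 14 ≤ 14, payoff 7 + 4 + 14 = 25.
V + M + K: cost 3 + 9 + 2 = 14 ≤ 14, payoff 10 + 4 + 14 = 28.
V + X + K: cost 3 + 3 + 2 = 8 ≤ 14, payoff 10 + 7 + 14 = 31.
Best is V, X, and K with total payoff 31.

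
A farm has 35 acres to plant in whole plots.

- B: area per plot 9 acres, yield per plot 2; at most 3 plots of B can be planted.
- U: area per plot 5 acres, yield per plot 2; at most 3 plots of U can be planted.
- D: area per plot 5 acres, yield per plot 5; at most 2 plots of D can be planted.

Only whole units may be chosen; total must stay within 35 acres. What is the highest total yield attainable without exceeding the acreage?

Take 1×B, 3×U, and 2×D: area 34 ≤ 35, yield 1·2 + 3·2 + 2·5 = 18.
D has the best ratio (5/5) and is taken to its limit of 2; remaining capacity is filled optimally with the others.

18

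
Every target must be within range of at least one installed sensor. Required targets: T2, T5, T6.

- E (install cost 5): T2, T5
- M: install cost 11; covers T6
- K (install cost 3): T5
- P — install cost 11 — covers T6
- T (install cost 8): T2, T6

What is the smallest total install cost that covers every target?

This is a weighted set-cover instance.
The greedy cost-per-new-target heuristic would pick E and T for 13, but a cheaper cover exists.
Choose K and T: together they cover T2, T5, T6 — every target.
Total install cost: 3 + 8 = 11.
No cover costs less than 11.

11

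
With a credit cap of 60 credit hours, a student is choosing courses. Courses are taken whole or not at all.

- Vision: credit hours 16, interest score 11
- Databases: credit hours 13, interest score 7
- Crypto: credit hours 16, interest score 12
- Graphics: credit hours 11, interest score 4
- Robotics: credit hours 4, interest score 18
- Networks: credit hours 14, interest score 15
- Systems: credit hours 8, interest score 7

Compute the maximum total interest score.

63

Allowing fractional choices, the relaxed optimum would be about 64.1, but courses are indivisible.
Databases + Crypto + Robotics + Networks + Systems: credit hours 13 + 16 + 4 + 14 + 8 = 55 ≤ 60, interest score 7 + 12 + 18 + 15 + 7 = 59.
Vision + Crypto + Robotics + Networks + Systems: credit hours 16 + 16 + 4 + 14 + 8 = 58 ≤ 60, interest score 11 + 12 + 18 + 15 + 7 = 63.
Vision + Databases + Robotics + Networks + Systems: credit hours 16 + 13 + 4 + 14 + 8 = 55 ≤ 60, interest score 11 + 7 + 18 + 15 + 7 = 58.
Best is Vision, Crypto, Robotics, Networks, and Systems with total interest score 63.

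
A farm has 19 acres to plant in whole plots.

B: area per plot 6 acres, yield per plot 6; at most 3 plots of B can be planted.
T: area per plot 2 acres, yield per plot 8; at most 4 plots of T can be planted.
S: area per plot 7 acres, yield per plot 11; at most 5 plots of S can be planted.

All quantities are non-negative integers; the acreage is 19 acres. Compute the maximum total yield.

43

T has the best ratio (8/2); taking only T gives at most 4×8 = 32 (stopped by the supply cap of 4).
Mixing does better — 4×T and 1×S: area 15 ≤ 19, yield 4·8 + 1·11 = 43.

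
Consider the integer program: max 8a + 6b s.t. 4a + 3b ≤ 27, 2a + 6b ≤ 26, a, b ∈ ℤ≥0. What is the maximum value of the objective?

(a,b)=(6,1): 4·6+3·1=27≤27, 2·6+6·1=18≤26, objective 54.
(a,b)=(5,2): 4·5+3·2=26≤27, 2·5+6·2=22≤26, objective 52.
The best lattice point is (6,1), giving 54.

54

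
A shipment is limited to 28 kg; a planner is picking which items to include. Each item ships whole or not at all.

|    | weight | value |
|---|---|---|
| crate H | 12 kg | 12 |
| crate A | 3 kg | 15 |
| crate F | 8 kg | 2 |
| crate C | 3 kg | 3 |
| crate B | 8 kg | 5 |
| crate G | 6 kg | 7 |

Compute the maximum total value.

Allowing fractional choices, the relaxed optimum would be about 39.5, but items are indivisible.
crate H + crate A + crate G: weight 12 + 3 + 6 = 21 ≤ 28, value 12 + 15 + 7 = 34.
crate H + crate A + crate C + crate B: weight 12 + 3 + 3 + 8 = 26 ≤ 28, value 12 + 15 + 3 + 5 = 35.
crate H + crate A + crate C + crate G: weight 12 + 3 + 3 + 6 = 24 ≤ 28, value 12 + 15 + 3 + 7 = 37.
Best is crate H, crate A, crate C, and crate G with total value 37.

37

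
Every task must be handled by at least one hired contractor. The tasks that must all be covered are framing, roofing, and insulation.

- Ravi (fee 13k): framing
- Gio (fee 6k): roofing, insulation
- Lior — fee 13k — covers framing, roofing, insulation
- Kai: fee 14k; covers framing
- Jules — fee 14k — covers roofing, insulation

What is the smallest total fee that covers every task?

The greedy cost-per-new-task heuristic would pick Gio and Ravi for 19, but a cheaper cover exists.
Lior alone covers framing, roofing, insulation — every task.
Total fee: 13.
No cover costs less than 13.

13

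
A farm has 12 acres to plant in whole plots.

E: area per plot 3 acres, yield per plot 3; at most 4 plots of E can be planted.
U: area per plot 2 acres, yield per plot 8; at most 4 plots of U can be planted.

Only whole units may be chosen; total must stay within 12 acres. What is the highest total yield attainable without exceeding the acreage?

This is a bounded integer knapsack.
1×E and 4×U: area 11 ≤ 12, yield 1·3 + 4·8 = 35.
4×U: area 8 ≤ 12, yield 4·8 = 32.
Best is 35.

35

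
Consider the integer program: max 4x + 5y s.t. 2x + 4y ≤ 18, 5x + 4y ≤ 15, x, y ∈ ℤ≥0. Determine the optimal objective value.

15

The continuous relaxation peaks at (0, 3.75) with value 18.75; rounding to a feasible lattice point costs some objective.
(x,y)=(0,3): 2·0+4·3=12≤18, 5·0+4·3=12≤15, objective 15.
(x,y)=(1,2): 2·1+4·2=10≤18, 5·1+4·2=13≤15, objective 14.
(x,y)=(0,2): 2·0+4·2=8≤18, 5·0+4·2=8≤15, objective 10.
The best lattice point is (0,3), giving 15.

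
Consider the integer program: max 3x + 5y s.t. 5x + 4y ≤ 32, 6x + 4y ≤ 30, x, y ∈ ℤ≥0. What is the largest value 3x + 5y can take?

(x,y)=(0,7) is feasible, giving 35.
(x,y)=(1,6) is feasible, giving 33.
(x,y)=(0,6) is feasible, giving 30.
The best lattice point is (0,7), giving 35.

35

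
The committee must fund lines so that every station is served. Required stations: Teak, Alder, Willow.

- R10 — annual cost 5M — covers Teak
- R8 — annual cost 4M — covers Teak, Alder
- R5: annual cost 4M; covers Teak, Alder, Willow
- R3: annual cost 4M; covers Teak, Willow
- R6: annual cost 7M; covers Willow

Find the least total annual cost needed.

4

R5 alone covers Teak, Alder, Willow — every station.
Total annual cost: 4.
No cover costs less than 4.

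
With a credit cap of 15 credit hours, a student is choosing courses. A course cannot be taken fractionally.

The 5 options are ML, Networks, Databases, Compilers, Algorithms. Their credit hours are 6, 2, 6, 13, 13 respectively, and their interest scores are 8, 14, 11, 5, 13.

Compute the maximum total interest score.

33

Take ML, Networks, and Databases: credit hours 6 + 2 + 6 = 14 ≤ 15, interest score 8 + 14 + 11 = 33.
No other feasible combination does better.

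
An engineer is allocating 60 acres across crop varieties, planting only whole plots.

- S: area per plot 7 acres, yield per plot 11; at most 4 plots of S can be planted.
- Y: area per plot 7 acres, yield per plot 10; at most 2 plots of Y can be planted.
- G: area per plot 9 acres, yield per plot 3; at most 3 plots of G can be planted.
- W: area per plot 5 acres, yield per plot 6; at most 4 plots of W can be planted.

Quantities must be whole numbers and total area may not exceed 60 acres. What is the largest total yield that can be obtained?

This is a bounded integer knapsack.
4×S, 2×Y, and 3×W: area 57 ≤ 60, yield 4·11 + 2·10 + 3·6 = 82.
4×S, 1×Y, and 4×W: area 55 ≤ 60, yield 4·11 + 1·10 + 4·6 = 78.
Best is 82.

82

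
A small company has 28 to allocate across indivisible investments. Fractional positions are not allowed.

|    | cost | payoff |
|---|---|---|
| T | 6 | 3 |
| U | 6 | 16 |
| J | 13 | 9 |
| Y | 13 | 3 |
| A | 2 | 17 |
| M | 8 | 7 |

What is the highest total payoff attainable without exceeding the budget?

T + U + A + M: cost 6 + 6 + 2 + 8 = 22 ≤ 28, payoff 3 + 16 + 17 + 7 = 43.
T + U + J + A: cost 6 + 6 + 13 + 2 = 27 ≤ 28, payoff 3 + 16 + 9 + 17 = 45.
Best is T, U, J, and A with total payoff 45.

45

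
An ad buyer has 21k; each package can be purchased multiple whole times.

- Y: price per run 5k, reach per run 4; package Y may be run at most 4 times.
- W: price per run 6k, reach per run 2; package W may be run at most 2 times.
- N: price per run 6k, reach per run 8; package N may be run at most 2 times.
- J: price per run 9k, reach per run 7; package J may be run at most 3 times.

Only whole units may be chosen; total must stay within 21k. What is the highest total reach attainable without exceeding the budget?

23

2×N and 1×J: price 21 ≤ 21, reach 2·8 + 1·7 = 23.
1×Y and 2×N: price 17 ≤ 21, reach 1·4 + 2·8 = 20.
Best is 23.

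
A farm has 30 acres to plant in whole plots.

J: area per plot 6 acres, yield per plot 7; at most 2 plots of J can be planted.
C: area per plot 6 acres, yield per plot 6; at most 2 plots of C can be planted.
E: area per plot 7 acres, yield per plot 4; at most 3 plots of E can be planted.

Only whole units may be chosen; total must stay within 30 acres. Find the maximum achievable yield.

26

J has the best ratio (7/6); taking only J gives at most 2×7 = 14 (stopped by the supply cap of 2).
Mixing does better — 2×J and 2×C: area 24 ≤ 30, yield 2·7 + 2·6 = 26.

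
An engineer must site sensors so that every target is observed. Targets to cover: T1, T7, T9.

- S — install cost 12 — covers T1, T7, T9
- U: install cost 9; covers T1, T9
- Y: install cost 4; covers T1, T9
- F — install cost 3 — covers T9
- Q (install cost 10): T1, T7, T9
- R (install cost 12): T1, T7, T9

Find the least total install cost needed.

10

The greedy cost-per-new-target heuristic would pick Y and Q for 14, but a cheaper cover exists.
Q alone covers T1, T7, T9 — every target.
Total install cost: 10.
No cover costs less than 10.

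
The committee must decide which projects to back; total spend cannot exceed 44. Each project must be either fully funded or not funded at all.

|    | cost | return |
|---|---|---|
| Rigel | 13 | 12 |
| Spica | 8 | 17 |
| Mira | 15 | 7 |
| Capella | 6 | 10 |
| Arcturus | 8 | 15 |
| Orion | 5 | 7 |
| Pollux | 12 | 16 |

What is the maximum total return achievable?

65

This is a 0-1 knapsack instance.
Spica + Capella + Arcturus + Orion + Pollux: cost 8 + 6 + 8 + 5 + 12 = 39 ≤ 44, return 17 + 10 + 15 + 7 + 16 = 65.
Rigel + Spica + Capella + Orion + Pollux: cost 13 + 8 + 6 + 5 + 12 = 44 ≤ 44, return 12 + 17 + 10 + 7 + 16 = 62.
Rigel + Spica + Capella + Arcturus + Orion: cost 13 + 8 + 6 + 8 + 5 = 40 ≤ 44, return 12 + 17 + 10 + 15 + 7 = 61.
Best is Spica, Capella, Arcturus, Orion, and Pollux with total return 65.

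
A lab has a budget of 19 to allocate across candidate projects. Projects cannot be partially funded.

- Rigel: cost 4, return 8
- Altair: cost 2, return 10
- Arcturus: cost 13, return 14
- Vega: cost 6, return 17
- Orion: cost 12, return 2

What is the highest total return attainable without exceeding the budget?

35

Allowing fractional choices, the relaxed optimum would be about 42.5, but projects are indivisible.
Rigel + Altair + Arcturus: cost 4 + 2 + 13 = 19 ≤ 19, return 8 + 10 + 14 = 32.
Arcturus + Vega: cost 13 + 6 = 19 ≤ 19, return 14 + 17 = 31.
Rigel + Altair + Vega: cost 4 + 2 + 6 = 12 ≤ 19, return 8 + 10 + 17 = 35.
Best is Rigel, Altair, and Vega with total return 35.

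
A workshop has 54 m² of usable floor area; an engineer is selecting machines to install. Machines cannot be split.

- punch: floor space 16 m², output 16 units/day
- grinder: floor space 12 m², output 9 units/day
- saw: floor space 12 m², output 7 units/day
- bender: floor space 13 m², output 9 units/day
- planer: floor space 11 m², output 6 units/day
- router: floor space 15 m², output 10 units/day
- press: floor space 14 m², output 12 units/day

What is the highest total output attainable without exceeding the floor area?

44

This is a 0-1 knapsack instance.
Allowing fractional choices, the relaxed optimum would be about 45.3, but machines are indivisible.
punch + grinder + planer + press: floor space 16 + 12 + 11 + 14 = 53 ≤ 54, output 16 + 9 + 6 + 12 = 43.
punch + grinder + saw + press: floor space 16 + 12 + 12 + 14 = 54 ≤ 54, output 16 + 9 + 7 + 12 = 44.
punch + bender + planer + press: floor space 16 + 13 + 11 + 14 = 54 ≤ 54, output 16 + 9 + 6 + 12 = 43.
Best is punch, grinder, saw, and press with total output 44.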